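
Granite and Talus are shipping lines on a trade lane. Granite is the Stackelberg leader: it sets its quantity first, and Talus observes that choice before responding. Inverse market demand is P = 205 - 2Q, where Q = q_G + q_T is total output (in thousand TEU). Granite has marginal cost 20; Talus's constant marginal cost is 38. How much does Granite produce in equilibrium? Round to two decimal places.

Solve by backward induction. Given q_G, the follower Talus maximises π_T = (205 - 2q_G - 2q_T)q_T - 38q_T.
∂π_T/∂q_T = 167 - 2q_G - 4q_T = 0 gives the reaction function q_T = (167 - 2q_G)/4.
The leader anticipates this reaction. Substituting into P = 205 - 2Q gives P = 243/2 - q_G, so π_G = (243/2 - q_G)q_G - 20q_G.
Leader FOC: 203/2 - 2q_G = 0, so q_G = 203/4.
Then q_T = (167 - 2·(203/4))/4 = 131/8.

50.75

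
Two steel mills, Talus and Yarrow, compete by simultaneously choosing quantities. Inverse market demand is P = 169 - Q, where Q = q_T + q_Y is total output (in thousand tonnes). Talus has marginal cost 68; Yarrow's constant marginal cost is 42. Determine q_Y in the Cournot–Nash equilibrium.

51

Talus's profit: π_T = (169 - Q)q_T - (68q_T). Setting ∂π_T/∂q_T = 0: 101 - 2q_T - (q_Y) = 0.
Yarrow's first-order condition: 127 - 2q_Y - (q_T) = 0.
So q_T = (101 - q_Y)/2 and q_Y = (127 - q_T)/2.
Substituting one into the other gives q_T = 25 and q_Y = 51.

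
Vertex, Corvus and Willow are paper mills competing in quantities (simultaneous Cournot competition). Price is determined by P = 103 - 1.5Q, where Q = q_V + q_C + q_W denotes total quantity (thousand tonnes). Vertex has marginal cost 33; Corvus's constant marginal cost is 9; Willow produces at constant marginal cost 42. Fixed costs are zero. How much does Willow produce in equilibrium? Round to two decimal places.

Vertex's profit: π_V = (103 - 1.5Q)q_V - (33q_V). Setting ∂π_V/∂q_V = 0: 70 - 3q_V - (3/2)(q_C + q_W) = 0.
Corvus's first-order condition: 94 - 3q_C - (3/2)(q_V + q_W) = 0.
Willow's first-order condition: 61 - 3q_W - (3/2)(q_V + q_C) = 0.
Adding the 3 conditions: 225 − 3Q − 3Q = 0, i.e. Q = 75/2.
Back-substituting: q_V = (70 − 225/4)/(3/2) = 55/6, q_C = (94 − 225/4)/(3/2) = 151/6, q_W = (61 − 225/4)/(3/2) = 19/6.

3.17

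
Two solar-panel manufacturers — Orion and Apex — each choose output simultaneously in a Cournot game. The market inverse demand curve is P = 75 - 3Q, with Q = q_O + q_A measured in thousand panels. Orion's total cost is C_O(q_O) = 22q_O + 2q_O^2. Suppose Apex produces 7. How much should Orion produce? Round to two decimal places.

With the rival's output fixed at 7, Orion's profit is π_O = (75 - 3·7 - 3q_O)q_O - (22q_O + 2q_O²) = (54 - 3q_O)q_O - (22q_O + 2q_O²).
∂π_O/∂q_O = 32 - 10q_O = 0, so q_O = 16/5.

3.20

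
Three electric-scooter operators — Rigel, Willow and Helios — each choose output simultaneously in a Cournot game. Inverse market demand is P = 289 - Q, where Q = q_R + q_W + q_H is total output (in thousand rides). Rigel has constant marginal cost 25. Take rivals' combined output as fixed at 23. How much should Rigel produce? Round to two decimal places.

With rivals' combined output fixed at 23, Rigel's profit is π_R = (289 - 23 - q_R)q_R - (25q_R) = (266 - q_R)q_R - (25q_R).
∂π_R/∂q_R = 241 - 2q_R = 0, so q_R = 241/2.

120.50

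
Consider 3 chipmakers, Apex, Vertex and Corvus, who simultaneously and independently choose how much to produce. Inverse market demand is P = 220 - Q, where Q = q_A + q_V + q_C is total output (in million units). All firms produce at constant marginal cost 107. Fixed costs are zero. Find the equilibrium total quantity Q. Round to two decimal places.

A representative firm's profit is π_i = q_i(220 - Q) - 107q_i.
First-order condition (treating rivals' output as given): 113 - 2q_i - Σ_{j≠i} q_j = 0.
With identical firms every q_j equals q_i, so Σ_{j≠i} q_j = 2q_i and 113 = 4q_i, giving q_i = 113/4.
Total output Q = 113/4 + 113/4 + 113/4 = 339/4.

84.75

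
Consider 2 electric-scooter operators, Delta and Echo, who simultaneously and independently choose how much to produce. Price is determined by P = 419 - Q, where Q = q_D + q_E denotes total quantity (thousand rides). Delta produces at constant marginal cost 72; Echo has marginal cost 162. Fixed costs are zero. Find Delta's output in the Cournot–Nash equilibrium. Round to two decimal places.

145.67

Delta's profit: π_D = (419 - Q)q_D - (72q_D). Setting ∂π_D/∂q_D = 0: 347 - 2q_D - (q_E) = 0.
Echo's first-order condition: 257 - 2q_E - (q_D) = 0.
So q_D = (347 - q_E)/2 and q_E = (257 - q_D)/2.
Substituting one into the other gives q_D = 437/3 and q_E = 167/3.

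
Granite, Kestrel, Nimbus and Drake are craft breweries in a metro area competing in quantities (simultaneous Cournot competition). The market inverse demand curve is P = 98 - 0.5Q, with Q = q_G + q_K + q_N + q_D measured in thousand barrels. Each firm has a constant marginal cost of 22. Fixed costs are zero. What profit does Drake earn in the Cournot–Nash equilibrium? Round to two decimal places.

462.08

Each firm earns π_i = (98 - 0.5Q)q_i - 22q_i.
Setting ∂π_i/∂q_i = 0 with rivals' quantities fixed: 76 - q_i - (1/2)·Σ_{j≠i} q_j = 0.
With identical firms every q_j equals q_i, so Σ_{j≠i} q_j = 3q_i and 76 = (5/2)q_i, giving q_i = 152/5.
Price P = 98 - (1/2)·(608/5) = 186/5.
Drake's profit: (186/5 - 22)·(152/5) = 462.0800.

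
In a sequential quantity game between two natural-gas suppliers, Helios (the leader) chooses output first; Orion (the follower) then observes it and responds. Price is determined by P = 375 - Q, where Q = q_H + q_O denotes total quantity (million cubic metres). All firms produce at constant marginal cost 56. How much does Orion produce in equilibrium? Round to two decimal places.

79.75

The follower Orion best-responds to any q_H: π_O = (375 - Q)q_O - 56q_O.
Follower FOC: 319 - q_H - 2q_O = 0, so q_O(q_H) = (319 - q_H)/2.
Helios substitutes q_O(q_H) into its own profit: π_H = q_H(375 - q_H - (319 - q_H)/2) - 56q_H = (431/2 - (1/2)q_H)q_H - 56q_H.
The leader's first-order condition 319/2 - q_H = 0 yields q_H = 319/2.
Then q_O = (319 - 319/2)/2 = 319/4.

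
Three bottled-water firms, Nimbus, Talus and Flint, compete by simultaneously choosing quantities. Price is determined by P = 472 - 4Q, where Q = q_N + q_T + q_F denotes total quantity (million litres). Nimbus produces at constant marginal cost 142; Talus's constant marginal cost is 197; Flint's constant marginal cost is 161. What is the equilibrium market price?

243

Nimbus's profit: π_N = (472 - 4Q)q_N - (142q_N). Setting ∂π_N/∂q_N = 0: 330 - 8q_N - 4(q_T + q_F) = 0.
Talus's first-order condition: 275 - 8q_T - 4(q_N + q_F) = 0.
Flint's profit: π_F = (472 - 4Q)q_F - (161q_F). Setting ∂π_F/∂q_F = 0: 311 - 8q_F - 4(q_N + q_T) = 0.
Adding the 3 first-order conditions: 916 − 16Q = 0, so Q = 229/4.
Back-substituting: q_N = (330 − 229)/4 = 101/4, q_T = (275 − 229)/4 = 23/2, q_F = (311 − 229)/4 = 41/2.
Total output Q = 229/4, so price P = 472 - 4·(229/4) = 243.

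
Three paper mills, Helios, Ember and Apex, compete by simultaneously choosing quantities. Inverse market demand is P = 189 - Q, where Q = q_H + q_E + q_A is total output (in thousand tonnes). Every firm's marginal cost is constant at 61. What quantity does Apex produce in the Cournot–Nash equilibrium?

32

A representative firm's profit is π_i = q_i(189 - Q) - 61q_i.
First-order condition (treating rivals' output as given): 128 - 2q_i - Σ_{j≠i} q_j = 0.
With identical firms every q_j equals q_i, so Σ_{j≠i} q_j = 2q_i and 128 = 4q_i, giving q_i = 32.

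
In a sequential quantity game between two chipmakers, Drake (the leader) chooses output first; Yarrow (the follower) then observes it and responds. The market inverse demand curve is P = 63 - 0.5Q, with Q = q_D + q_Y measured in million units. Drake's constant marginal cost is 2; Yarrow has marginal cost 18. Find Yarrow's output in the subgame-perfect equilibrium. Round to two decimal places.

The follower Yarrow best-responds to any q_D: π_Y = (63 - 0.5Q)q_Y - 18q_Y.
Follower FOC: 45 - (1/2)q_D - q_Y = 0, so q_Y(q_D) = (45 - (1/2)q_D).
The leader anticipates this reaction. Substituting into P = 63 - 0.5Q gives P = 81/2 - (1/4)q_D, so π_D = (81/2 - (1/4)q_D)q_D - 2q_D.
The leader's first-order condition 77/2 - (1/2)q_D = 0 yields q_D = 77.
Then q_Y = (45 - (1/2)·77) = 13/2.

6.50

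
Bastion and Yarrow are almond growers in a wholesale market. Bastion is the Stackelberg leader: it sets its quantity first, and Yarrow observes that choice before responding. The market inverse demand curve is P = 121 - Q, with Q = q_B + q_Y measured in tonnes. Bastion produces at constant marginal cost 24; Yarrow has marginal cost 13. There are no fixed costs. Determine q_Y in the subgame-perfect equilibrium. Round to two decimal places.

Solve by backward induction. Given q_B, the follower Yarrow maximises π_Y = (121 - q_B - q_Y)q_Y - 13q_Y.
∂π_Y/∂q_Y = 108 - q_B - 2q_Y = 0 gives the reaction function q_Y = (108 - q_B)/2.
Bastion substitutes q_Y(q_B) into its own profit: π_B = q_B(121 - q_B - (108 - q_B)/2) - 24q_B = (67 - (1/2)q_B)q_B - 24q_B.
Leader FOC: 43 - q_B = 0, so q_B = 43.
Then q_Y = (108 - 43)/2 = 65/2.

32.50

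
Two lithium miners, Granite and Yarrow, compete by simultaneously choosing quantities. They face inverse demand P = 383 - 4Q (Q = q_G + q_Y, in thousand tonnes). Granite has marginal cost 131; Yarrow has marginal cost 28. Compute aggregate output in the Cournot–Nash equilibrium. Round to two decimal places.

50.58

Granite's profit: π_G = (383 - 4Q)q_G - (131q_G). Setting ∂π_G/∂q_G = 0: 252 - 8q_G - 4(q_Y) = 0.
Yarrow's profit: π_Y = (383 - 4Q)q_Y - (28q_Y). Setting ∂π_Y/∂q_Y = 0: 355 - 8q_Y - 4(q_G) = 0.
So q_G = (252 - 4q_Y)/8 and q_Y = (355 - 4q_G)/8.
Substituting one into the other gives q_G = 149/12 and q_Y = 229/6.
Total output Q = 149/12 + 229/6 = 607/12.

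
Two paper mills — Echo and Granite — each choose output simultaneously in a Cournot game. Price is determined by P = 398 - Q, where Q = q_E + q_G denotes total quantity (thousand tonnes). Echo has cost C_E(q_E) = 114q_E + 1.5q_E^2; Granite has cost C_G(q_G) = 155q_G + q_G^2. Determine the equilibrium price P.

302

Echo's profit: π_E = (398 - Q)q_E - (114q_E + (3/2)q_E²). Setting ∂π_E/∂q_E = 0: 284 - 5q_E - (q_G) = 0.
Granite's profit: π_G = (398 - Q)q_G - (155q_G + q_G²). Setting ∂π_G/∂q_G = 0: 243 - 4q_G - (q_E) = 0.
Best responses: q_E = (284 - q_G)/5, q_G = (243 - q_E)/4.
Substituting one into the other gives q_E = 47 and q_G = 49.
Total output Q = 96, so price P = 398 - 96 = 302.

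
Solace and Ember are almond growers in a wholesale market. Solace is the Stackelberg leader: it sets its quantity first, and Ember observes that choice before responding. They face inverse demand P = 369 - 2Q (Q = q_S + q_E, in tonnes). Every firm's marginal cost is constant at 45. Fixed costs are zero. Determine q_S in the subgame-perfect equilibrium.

The follower Ember best-responds to any q_S: π_E = (369 - 2Q)q_E - 45q_E.
∂π_E/∂q_E = 324 - 2q_S - 4q_E = 0 gives the reaction function q_E = (324 - 2q_S)/4.
Solace substitutes q_E(q_S) into its own profit: π_S = q_S(369 - 2q_S - (324 - 2q_S)/2) - 45q_S = (207 - q_S)q_S - 45q_S.
Maximising: ∂π_S/∂q_S = 162 - 2q_S = 0, giving q_S = 81.
Then q_E = (324 - 2·81)/4 = 81/2.

81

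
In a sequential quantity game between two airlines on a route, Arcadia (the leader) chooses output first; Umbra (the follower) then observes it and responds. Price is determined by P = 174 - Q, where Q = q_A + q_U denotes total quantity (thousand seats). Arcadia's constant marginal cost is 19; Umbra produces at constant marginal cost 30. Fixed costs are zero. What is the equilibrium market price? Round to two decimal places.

The follower Umbra best-responds to any q_A: π_U = (174 - Q)q_U - 30q_U.
∂π_U/∂q_U = 144 - q_A - 2q_U = 0 gives the reaction function q_U = (144 - q_A)/2.
Arcadia substitutes q_U(q_A) into its own profit: π_A = q_A(174 - q_A - (144 - q_A)/2) - 19q_A = (102 - (1/2)q_A)q_A - 19q_A.
The leader's first-order condition 83 - q_A = 0 yields q_A = 83.
Then q_U = (144 - 83)/2 = 61/2.
Total output Q = 227/2, so price P = 174 - 227/2 = 121/2.

60.50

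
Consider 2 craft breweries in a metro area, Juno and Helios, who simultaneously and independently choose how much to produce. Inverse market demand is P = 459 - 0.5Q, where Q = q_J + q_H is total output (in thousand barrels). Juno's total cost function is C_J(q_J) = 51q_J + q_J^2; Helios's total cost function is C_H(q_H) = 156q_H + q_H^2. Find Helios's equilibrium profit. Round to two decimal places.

Juno's profit: π_J = (459 - 0.5Q)q_J - (51q_J + q_J²). Setting ∂π_J/∂q_J = 0: 408 - 3q_J - (1/2)(q_H) = 0.
Helios's profit: π_H = (459 - 0.5Q)q_H - (156q_H + q_H²). Setting ∂π_H/∂q_H = 0: 303 - 3q_H - (1/2)(q_J) = 0.
Best responses: q_J = (408 - (1/2)q_H)/3, q_H = (303 - (1/2)q_J)/3.
Substituting one into the other gives q_J = 858/7 and q_H = 564/7.
Price P = 459 - (1/2)·(1422/7) = 357.4286.
Helios's profit: 357.4286·(564/7) - 156·(564/7) - (564/7)² = 9737.6327.

9737.63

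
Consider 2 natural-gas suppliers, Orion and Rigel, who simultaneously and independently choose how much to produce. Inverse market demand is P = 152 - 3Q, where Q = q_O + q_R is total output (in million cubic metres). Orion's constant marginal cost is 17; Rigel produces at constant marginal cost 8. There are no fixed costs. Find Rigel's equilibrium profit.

867

Orion's profit: π_O = (152 - 3Q)q_O - (17q_O). Setting ∂π_O/∂q_O = 0: 135 - 6q_O - 3(q_R) = 0.
Rigel's first-order condition: 144 - 6q_R - 3(q_O) = 0.
Rearranging gives the reaction functions q_O = (135 - 3q_R)/6 and q_R = (144 - 3q_O)/6.
Substituting one into the other gives q_O = 14 and q_R = 17.
Price P = 152 - 3·31 = 59.
Rigel's profit: (59 - 8)·17 = 867.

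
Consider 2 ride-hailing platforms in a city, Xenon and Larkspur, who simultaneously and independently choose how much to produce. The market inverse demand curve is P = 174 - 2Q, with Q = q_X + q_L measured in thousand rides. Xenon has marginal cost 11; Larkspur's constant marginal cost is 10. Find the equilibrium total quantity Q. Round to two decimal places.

54.50

Xenon's profit: π_X = (174 - 2Q)q_X - (11q_X). Setting ∂π_X/∂q_X = 0: 163 - 4q_X - 2(q_L) = 0.
Larkspur's profit: π_L = (174 - 2Q)q_L - (10q_L). Setting ∂π_L/∂q_L = 0: 164 - 4q_L - 2(q_X) = 0.
Best responses: q_X = (163 - 2q_L)/4, q_L = (164 - 2q_X)/4.
Substituting one into the other gives q_X = 27 and q_L = 55/2.
Total output Q = 27 + 55/2 = 109/2.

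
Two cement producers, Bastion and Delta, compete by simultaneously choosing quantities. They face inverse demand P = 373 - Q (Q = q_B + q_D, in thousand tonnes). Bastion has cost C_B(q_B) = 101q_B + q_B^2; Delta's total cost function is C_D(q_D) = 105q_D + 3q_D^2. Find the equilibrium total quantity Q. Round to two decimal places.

87.35

Bastion's profit: π_B = (373 - Q)q_B - (101q_B + q_B²). Setting ∂π_B/∂q_B = 0: 272 - 4q_B - (q_D) = 0.
Delta's profit: π_D = (373 - Q)q_D - (105q_D + 3q_D²). Setting ∂π_D/∂q_D = 0: 268 - 8q_D - (q_B) = 0.
Best responses: q_B = (272 - q_D)/4, q_D = (268 - q_B)/8.
Substituting one into the other gives q_B = 1908/31 and q_D = 800/31.
Total output Q = 1908/31 + 800/31 = 87.3548.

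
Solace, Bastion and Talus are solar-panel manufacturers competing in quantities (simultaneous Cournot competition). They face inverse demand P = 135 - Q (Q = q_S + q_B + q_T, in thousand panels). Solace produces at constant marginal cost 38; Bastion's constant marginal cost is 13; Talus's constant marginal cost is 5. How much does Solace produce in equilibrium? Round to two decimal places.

9.75

Solace's profit: π_S = (135 - Q)q_S - (38q_S). Setting ∂π_S/∂q_S = 0: 97 - 2q_S - (q_B + q_T) = 0.
Bastion's profit: π_B = (135 - Q)q_B - (13q_B). Setting ∂π_B/∂q_B = 0: 122 - 2q_B - (q_S + q_T) = 0.
Talus's profit: π_T = (135 - Q)q_T - (5q_T). Setting ∂π_T/∂q_T = 0: 130 - 2q_T - (q_S + q_B) = 0.
Adding the 3 first-order conditions: 349 − 4Q = 0, so Q = 349/4.
Back-substituting: q_S = (97 − 349/4) = 39/4, q_B = (122 − 349/4) = 139/4, q_T = (130 − 349/4) = 171/4.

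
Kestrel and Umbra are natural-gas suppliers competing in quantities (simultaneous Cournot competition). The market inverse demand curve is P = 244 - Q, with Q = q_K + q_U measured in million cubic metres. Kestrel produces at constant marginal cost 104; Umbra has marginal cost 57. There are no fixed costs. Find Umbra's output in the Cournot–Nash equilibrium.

78

Kestrel's profit: π_K = (244 - Q)q_K - (104q_K). Setting ∂π_K/∂q_K = 0: 140 - 2q_K - (q_U) = 0.
Umbra's first-order condition: 187 - 2q_U - (q_K) = 0.
So q_K = (140 - q_U)/2 and q_U = (187 - q_K)/2.
Solving the pair: q_K = 31, q_U = 78.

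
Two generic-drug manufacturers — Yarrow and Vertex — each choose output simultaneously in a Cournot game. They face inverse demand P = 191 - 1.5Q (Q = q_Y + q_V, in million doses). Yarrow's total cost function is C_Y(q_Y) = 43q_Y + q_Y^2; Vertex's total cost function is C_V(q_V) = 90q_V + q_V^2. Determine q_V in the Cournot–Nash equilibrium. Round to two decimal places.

Yarrow's profit: π_Y = (191 - 1.5Q)q_Y - (43q_Y + q_Y²). Setting ∂π_Y/∂q_Y = 0: 148 - 5q_Y - (3/2)(q_V) = 0.
Vertex's profit: π_V = (191 - 1.5Q)q_V - (90q_V + q_V²). Setting ∂π_V/∂q_V = 0: 101 - 5q_V - (3/2)(q_Y) = 0.
Rearranging gives the reaction functions q_Y = (148 - (3/2)q_V)/5 and q_V = (101 - (3/2)q_Y)/5.
Substituting one into the other gives q_Y = 25.8681 and q_V = 1132/91.

12.44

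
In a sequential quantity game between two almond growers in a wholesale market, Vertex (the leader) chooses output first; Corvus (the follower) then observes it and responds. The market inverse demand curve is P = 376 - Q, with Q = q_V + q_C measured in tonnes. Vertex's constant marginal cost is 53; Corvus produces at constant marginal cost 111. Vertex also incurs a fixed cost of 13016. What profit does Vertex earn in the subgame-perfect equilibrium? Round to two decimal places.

The follower Corvus best-responds to any q_V: π_C = (376 - Q)q_C - 111q_C.
Setting the follower's marginal profit to zero, 265 - q_V - 2q_C = 0, i.e. q_C = (265 - q_V)/2.
The leader anticipates this reaction. Substituting into P = 376 - Q gives P = 487/2 - (1/2)q_V, so π_V = (487/2 - (1/2)q_V)q_V - 53q_V.
Leader FOC: 381/2 - q_V = 0, so q_V = 381/2.
Then q_C = (265 - 381/2)/2 = 149/4.
Price P = 376 - 911/4 = 593/4.
Vertex's profit: (593/4 - 53)·(381/2) - 13016 = 5129.1250.

5129.13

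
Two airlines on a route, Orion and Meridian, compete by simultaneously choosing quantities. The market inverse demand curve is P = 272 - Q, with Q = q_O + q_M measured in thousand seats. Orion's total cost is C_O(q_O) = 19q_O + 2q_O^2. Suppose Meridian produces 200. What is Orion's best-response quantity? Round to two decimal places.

With the rival's output fixed at 200, Orion's profit is π_O = (272 - 200 - q_O)q_O - (19q_O + 2q_O²) = (72 - q_O)q_O - (19q_O + 2q_O²).
∂π_O/∂q_O = 53 - 6q_O = 0, so q_O = 53/6.

8.83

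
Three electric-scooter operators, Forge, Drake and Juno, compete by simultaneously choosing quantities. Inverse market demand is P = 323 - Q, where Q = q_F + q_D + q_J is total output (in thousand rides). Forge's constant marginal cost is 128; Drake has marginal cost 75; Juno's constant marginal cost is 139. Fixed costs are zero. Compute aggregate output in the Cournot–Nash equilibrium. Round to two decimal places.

Forge's profit: π_F = (323 - Q)q_F - (128q_F). Setting ∂π_F/∂q_F = 0: 195 - 2q_F - (q_D + q_J) = 0.
Drake's profit: π_D = (323 - Q)q_D - (75q_D). Setting ∂π_D/∂q_D = 0: 248 - 2q_D - (q_F + q_J) = 0.
Juno's first-order condition: 184 - 2q_J - (q_F + q_D) = 0.
Adding the 3 first-order conditions: 627 − 4Q = 0, so Q = 627/4.
Back-substituting: q_F = (195 − 627/4) = 153/4, q_D = (248 − 627/4) = 365/4, q_J = (184 − 627/4) = 109/4.
Total output Q = 153/4 + 365/4 + 109/4 = 627/4.

156.75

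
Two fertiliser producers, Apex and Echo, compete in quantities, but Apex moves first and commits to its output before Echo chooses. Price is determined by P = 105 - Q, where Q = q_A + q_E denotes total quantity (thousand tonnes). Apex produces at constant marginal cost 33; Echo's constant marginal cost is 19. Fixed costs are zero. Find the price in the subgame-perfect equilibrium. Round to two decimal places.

47.50

The follower Echo best-responds to any q_A: π_E = (105 - Q)q_E - 19q_E.
∂π_E/∂q_E = 86 - q_A - 2q_E = 0 gives the reaction function q_E = (86 - q_A)/2.
The leader anticipates this reaction. Substituting into P = 105 - Q gives P = 62 - (1/2)q_A, so π_A = (62 - (1/2)q_A)q_A - 33q_A.
Maximising: ∂π_A/∂q_A = 29 - q_A = 0, giving q_A = 29.
Then q_E = (86 - 29)/2 = 57/2.
Total output Q = 115/2, so price P = 105 - 115/2 = 95/2.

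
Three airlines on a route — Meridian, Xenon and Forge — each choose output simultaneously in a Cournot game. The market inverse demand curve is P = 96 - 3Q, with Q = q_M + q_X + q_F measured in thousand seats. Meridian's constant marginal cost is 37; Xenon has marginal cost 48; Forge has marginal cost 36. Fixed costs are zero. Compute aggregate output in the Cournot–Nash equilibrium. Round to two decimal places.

13.92

Meridian's profit: π_M = (96 - 3Q)q_M - (37q_M). Setting ∂π_M/∂q_M = 0: 59 - 6q_M - 3(q_X + q_F) = 0.
Xenon's first-order condition: 48 - 6q_X - 3(q_M + q_F) = 0.
Forge's first-order condition: 60 - 6q_F - 3(q_M + q_X) = 0.
Adding the 3 conditions: 167 − 6Q − 6Q = 0, i.e. Q = 167/12.
Back-substituting: q_M = (59 − 167/4)/3 = 23/4, q_X = (48 − 167/4)/3 = 25/12, q_F = (60 − 167/4)/3 = 73/12.
Total output Q = 23/4 + 25/12 + 73/12 = 167/12.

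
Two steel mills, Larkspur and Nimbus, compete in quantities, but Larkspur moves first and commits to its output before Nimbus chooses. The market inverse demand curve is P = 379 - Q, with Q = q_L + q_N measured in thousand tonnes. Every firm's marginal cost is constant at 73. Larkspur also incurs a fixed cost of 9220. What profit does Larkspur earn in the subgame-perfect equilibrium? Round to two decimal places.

2484.50

Solve by backward induction. Given q_L, the follower Nimbus maximises π_N = (379 - q_L - q_N)q_N - 73q_N.
Setting the follower's marginal profit to zero, 306 - q_L - 2q_N = 0, i.e. q_N = (306 - q_L)/2.
The leader anticipates this reaction. Substituting into P = 379 - Q gives P = 226 - (1/2)q_L, so π_L = (226 - (1/2)q_L)q_L - 73q_L.
Leader FOC: 153 - q_L = 0, so q_L = 153.
Then q_N = (306 - 153)/2 = 153/2.
Price P = 379 - 459/2 = 299/2.
Larkspur's profit: (299/2 - 73)·153 - 9220 = 2484.5000.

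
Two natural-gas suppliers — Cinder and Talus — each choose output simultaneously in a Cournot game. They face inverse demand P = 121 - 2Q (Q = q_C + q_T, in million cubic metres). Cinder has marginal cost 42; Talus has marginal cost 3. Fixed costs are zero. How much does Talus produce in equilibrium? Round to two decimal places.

26.17

Cinder's profit: π_C = (121 - 2Q)q_C - (42q_C). Setting ∂π_C/∂q_C = 0: 79 - 4q_C - 2(q_T) = 0.
Talus's first-order condition: 118 - 4q_T - 2(q_C) = 0.
Rearranging gives the reaction functions q_C = (79 - 2q_T)/4 and q_T = (118 - 2q_C)/4.
Solving the pair: q_C = 20/3, q_T = 157/6.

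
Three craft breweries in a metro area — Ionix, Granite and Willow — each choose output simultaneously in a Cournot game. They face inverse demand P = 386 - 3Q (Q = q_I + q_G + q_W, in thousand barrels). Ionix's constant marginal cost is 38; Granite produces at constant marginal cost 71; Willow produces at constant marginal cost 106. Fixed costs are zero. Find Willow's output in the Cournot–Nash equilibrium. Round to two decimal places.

Ionix's profit: π_I = (386 - 3Q)q_I - (38q_I). Setting ∂π_I/∂q_I = 0: 348 - 6q_I - 3(q_G + q_W) = 0.
Granite's profit: π_G = (386 - 3Q)q_G - (71q_G). Setting ∂π_G/∂q_G = 0: 315 - 6q_G - 3(q_I + q_W) = 0.
Willow's profit: π_W = (386 - 3Q)q_W - (106q_W). Setting ∂π_W/∂q_W = 0: 280 - 6q_W - 3(q_I + q_G) = 0.
Adding the 3 conditions: 943 − 6Q − 6Q = 0, i.e. Q = 943/12.
Back-substituting: q_I = (348 − 943/4)/3 = 449/12, q_G = (315 − 943/4)/3 = 317/12, q_W = (280 − 943/4)/3 = 59/4.

14.75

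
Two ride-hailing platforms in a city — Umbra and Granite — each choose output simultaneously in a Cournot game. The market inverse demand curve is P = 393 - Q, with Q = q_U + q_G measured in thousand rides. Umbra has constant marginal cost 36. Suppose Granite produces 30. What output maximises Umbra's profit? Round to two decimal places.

163.50

With the rival's output fixed at 30, Umbra's profit is π_U = (393 - 30 - q_U)q_U - (36q_U) = (363 - q_U)q_U - (36q_U).
∂π_U/∂q_U = 327 - 2q_U = 0, so q_U = 327/2.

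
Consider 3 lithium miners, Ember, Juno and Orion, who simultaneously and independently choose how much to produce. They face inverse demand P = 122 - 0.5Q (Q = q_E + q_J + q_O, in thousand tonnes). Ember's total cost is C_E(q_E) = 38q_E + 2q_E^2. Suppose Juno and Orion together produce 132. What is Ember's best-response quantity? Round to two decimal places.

3.60

With rivals' combined output fixed at 132, Ember's profit is π_E = (122 - (1/2)·132 - (1/2)q_E)q_E - (38q_E + 2q_E²) = (56 - (1/2)q_E)q_E - (38q_E + 2q_E²).
∂π_E/∂q_E = 18 - 5q_E = 0, so q_E = 18/5.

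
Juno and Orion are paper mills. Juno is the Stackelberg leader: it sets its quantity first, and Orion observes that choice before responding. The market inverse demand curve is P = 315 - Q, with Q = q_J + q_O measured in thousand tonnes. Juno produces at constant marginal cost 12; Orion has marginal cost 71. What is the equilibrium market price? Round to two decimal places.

The follower Orion best-responds to any q_J: π_O = (315 - Q)q_O - 71q_O.
Setting the follower's marginal profit to zero, 244 - q_J - 2q_O = 0, i.e. q_O = (244 - q_J)/2.
Juno substitutes q_O(q_J) into its own profit: π_J = q_J(315 - q_J - (244 - q_J)/2) - 12q_J = (193 - (1/2)q_J)q_J - 12q_J.
Leader FOC: 181 - q_J = 0, so q_J = 181.
Then q_O = (244 - 181)/2 = 63/2.
Total output Q = 425/2, so price P = 315 - 425/2 = 205/2.

102.50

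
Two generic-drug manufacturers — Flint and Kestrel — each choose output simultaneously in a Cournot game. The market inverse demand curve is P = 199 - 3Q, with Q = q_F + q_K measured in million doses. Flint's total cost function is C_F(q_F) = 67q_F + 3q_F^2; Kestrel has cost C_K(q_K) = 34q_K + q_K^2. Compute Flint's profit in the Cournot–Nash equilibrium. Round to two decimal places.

Flint's profit: π_F = (199 - 3Q)q_F - (67q_F + 3q_F²). Setting ∂π_F/∂q_F = 0: 132 - 12q_F - 3(q_K) = 0.
Kestrel's first-order condition: 165 - 8q_K - 3(q_F) = 0.
Best responses: q_F = (132 - 3q_K)/12, q_K = (165 - 3q_F)/8.
Solving the pair: q_F = 187/29, q_K = 528/29.
Price P = 199 - 3·(715/29) = 125.0345.
Flint's profit: 125.0345·(187/29) - 67·(187/29) - 3(187/29)² = 249.4816.

249.48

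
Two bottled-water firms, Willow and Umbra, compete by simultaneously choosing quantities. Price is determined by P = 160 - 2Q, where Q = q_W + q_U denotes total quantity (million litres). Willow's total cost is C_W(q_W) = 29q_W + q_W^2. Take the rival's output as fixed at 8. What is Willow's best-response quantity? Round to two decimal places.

With the rival's output fixed at 8, Willow's profit is π_W = (160 - 2·8 - 2q_W)q_W - (29q_W + q_W²) = (144 - 2q_W)q_W - (29q_W + q_W²).
∂π_W/∂q_W = 115 - 6q_W = 0, so q_W = 115/6.

19.17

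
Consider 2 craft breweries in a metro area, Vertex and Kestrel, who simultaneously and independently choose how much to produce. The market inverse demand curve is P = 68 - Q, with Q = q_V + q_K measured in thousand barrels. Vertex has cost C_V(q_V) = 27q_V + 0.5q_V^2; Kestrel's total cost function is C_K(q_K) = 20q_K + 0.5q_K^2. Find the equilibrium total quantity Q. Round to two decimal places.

22.25

Vertex's profit: π_V = (68 - Q)q_V - (27q_V + (1/2)q_V²). Setting ∂π_V/∂q_V = 0: 41 - 3q_V - (q_K) = 0.
Kestrel's first-order condition: 48 - 3q_K - (q_V) = 0.
Best responses: q_V = (41 - q_K)/3, q_K = (48 - q_V)/3.
Solving the pair: q_V = 75/8, q_K = 103/8.
Total output Q = 75/8 + 103/8 = 89/4.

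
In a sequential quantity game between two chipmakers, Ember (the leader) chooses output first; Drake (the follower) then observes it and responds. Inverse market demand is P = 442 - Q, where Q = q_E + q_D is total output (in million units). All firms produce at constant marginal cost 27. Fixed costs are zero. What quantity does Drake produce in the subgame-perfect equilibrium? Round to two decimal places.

Solve by backward induction. Given q_E, the follower Drake maximises π_D = (442 - q_E - q_D)q_D - 27q_D.
Follower FOC: 415 - q_E - 2q_D = 0, so q_D(q_E) = (415 - q_E)/2.
The leader anticipates this reaction. Substituting into P = 442 - Q gives P = 469/2 - (1/2)q_E, so π_E = (469/2 - (1/2)q_E)q_E - 27q_E.
Maximising: ∂π_E/∂q_E = 415/2 - q_E = 0, giving q_E = 415/2.
Then q_D = (415 - 415/2)/2 = 415/4.

103.75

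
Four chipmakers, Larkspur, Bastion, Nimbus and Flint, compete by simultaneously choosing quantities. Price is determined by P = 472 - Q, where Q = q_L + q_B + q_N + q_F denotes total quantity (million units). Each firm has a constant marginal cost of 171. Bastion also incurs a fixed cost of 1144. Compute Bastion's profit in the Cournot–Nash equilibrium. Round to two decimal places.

2480.04

A representative firm's profit is π_i = q_i(472 - Q) - 171q_i.
First-order condition (treating rivals' output as given): 301 - 2q_i - Σ_{j≠i} q_j = 0.
By symmetry each firm produces the same amount; substituting Σ_{j≠i} q_j = 3q_i yields q_i = 301/5.
Price P = 472 - 1204/5 = 1156/5.
Bastion's profit: (1156/5 - 171)·(301/5) - 1144 = 2480.0400.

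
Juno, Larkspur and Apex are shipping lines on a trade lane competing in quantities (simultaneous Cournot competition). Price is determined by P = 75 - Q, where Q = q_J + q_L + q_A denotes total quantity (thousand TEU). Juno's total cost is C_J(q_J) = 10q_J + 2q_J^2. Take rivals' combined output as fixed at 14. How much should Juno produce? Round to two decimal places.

With rivals' combined output fixed at 14, Juno's profit is π_J = (75 - 14 - q_J)q_J - (10q_J + 2q_J²) = (61 - q_J)q_J - (10q_J + 2q_J²).
∂π_J/∂q_J = 51 - 6q_J = 0, so q_J = 17/2.

8.50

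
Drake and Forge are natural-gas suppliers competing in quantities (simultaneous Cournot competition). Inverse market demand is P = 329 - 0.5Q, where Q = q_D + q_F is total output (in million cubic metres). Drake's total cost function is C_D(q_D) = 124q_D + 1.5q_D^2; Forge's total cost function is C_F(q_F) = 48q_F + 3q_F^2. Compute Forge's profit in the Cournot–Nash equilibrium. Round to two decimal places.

4742.63

Drake's profit: π_D = (329 - 0.5Q)q_D - (124q_D + (3/2)q_D²). Setting ∂π_D/∂q_D = 0: 205 - 4q_D - (1/2)(q_F) = 0.
Forge's first-order condition: 281 - 7q_F - (1/2)(q_D) = 0.
Best responses: q_D = (205 - (1/2)q_F)/4, q_F = (281 - (1/2)q_D)/7.
Solving the pair: q_D = 1726/37, q_F = 1362/37.
Price P = 329 - (1/2)·83.4595 = 287.2703.
Forge's profit: 287.2703·(1362/37) - 48·(1362/37) - 3(1362/37)² = 4742.6253.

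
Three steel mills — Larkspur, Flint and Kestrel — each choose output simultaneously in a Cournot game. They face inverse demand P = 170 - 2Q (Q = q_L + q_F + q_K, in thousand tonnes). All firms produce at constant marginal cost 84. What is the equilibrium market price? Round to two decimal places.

Each firm earns π_i = (170 - 2Q)q_i - 84q_i.
First-order condition (treating rivals' output as given): 86 - 4q_i - 2·Σ_{j≠i} q_j = 0.
By symmetry each firm produces the same amount; substituting Σ_{j≠i} q_j = 2q_i yields q_i = 86/8 = 43/4.
Total output Q = 129/4, so price P = 170 - 2·(129/4) = 211/2.

105.50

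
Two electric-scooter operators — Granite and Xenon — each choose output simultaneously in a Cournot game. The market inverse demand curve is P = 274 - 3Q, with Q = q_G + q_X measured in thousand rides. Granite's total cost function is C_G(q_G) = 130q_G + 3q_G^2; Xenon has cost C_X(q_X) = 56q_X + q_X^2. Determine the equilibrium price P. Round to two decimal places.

181.52

Granite's profit: π_G = (274 - 3Q)q_G - (130q_G + 3q_G²). Setting ∂π_G/∂q_G = 0: 144 - 12q_G - 3(q_X) = 0.
Xenon's first-order condition: 218 - 8q_X - 3(q_G) = 0.
So q_G = (144 - 3q_X)/12 and q_X = (218 - 3q_G)/8.
Substituting one into the other gives q_G = 166/29 and q_X = 728/29.
Total output Q = 894/29, so price P = 274 - 3·(894/29) = 181.5172.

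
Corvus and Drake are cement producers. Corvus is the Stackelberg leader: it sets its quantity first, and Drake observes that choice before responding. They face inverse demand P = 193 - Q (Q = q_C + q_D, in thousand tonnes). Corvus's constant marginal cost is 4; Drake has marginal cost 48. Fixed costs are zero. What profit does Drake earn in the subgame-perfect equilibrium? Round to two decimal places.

The follower Drake best-responds to any q_C: π_D = (193 - Q)q_D - 48q_D.
Follower FOC: 145 - q_C - 2q_D = 0, so q_D(q_C) = (145 - q_C)/2.
Corvus substitutes q_D(q_C) into its own profit: π_C = q_C(193 - q_C - (145 - q_C)/2) - 4q_C = (241/2 - (1/2)q_C)q_C - 4q_C.
The leader's first-order condition 233/2 - q_C = 0 yields q_C = 233/2.
Then q_D = (145 - 233/2)/2 = 57/4.
Price P = 193 - 523/4 = 249/4.
Drake's profit: (249/4 - 48)·(57/4) = 203.0625.

203.06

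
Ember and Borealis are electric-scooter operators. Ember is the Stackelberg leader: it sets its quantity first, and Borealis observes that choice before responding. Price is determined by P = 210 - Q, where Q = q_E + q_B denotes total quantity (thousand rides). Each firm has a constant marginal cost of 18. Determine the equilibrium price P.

The follower Borealis best-responds to any q_E: π_B = (210 - Q)q_B - 18q_B.
∂π_B/∂q_B = 192 - q_E - 2q_B = 0 gives the reaction function q_B = (192 - q_E)/2.
Ember substitutes q_B(q_E) into its own profit: π_E = q_E(210 - q_E - (192 - q_E)/2) - 18q_E = (114 - (1/2)q_E)q_E - 18q_E.
Maximising: ∂π_E/∂q_E = 96 - q_E = 0, giving q_E = 96.
Then q_B = (192 - 96)/2 = 48.
Total output Q = 144, so price P = 210 - 144 = 66.

66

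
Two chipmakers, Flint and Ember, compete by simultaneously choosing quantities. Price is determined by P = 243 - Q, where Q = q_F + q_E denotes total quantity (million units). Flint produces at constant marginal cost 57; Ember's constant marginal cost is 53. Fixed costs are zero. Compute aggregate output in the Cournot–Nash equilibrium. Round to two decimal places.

Flint's profit: π_F = (243 - Q)q_F - (57q_F). Setting ∂π_F/∂q_F = 0: 186 - 2q_F - (q_E) = 0.
Ember's profit: π_E = (243 - Q)q_E - (53q_E). Setting ∂π_E/∂q_E = 0: 190 - 2q_E - (q_F) = 0.
Rearranging gives the reaction functions q_F = (186 - q_E)/2 and q_E = (190 - q_F)/2.
Substituting one into the other gives q_F = 182/3 and q_E = 194/3.
Total output Q = 182/3 + 194/3 = 376/3.

125.33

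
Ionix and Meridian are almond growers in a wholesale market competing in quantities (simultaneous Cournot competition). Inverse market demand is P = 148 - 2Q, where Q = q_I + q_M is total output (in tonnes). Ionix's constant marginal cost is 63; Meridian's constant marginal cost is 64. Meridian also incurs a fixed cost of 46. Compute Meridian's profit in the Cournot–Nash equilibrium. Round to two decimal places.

Ionix's profit: π_I = (148 - 2Q)q_I - (63q_I). Setting ∂π_I/∂q_I = 0: 85 - 4q_I - 2(q_M) = 0.
Meridian's profit: π_M = (148 - 2Q)q_M - (64q_M). Setting ∂π_M/∂q_M = 0: 84 - 4q_M - 2(q_I) = 0.
So q_I = (85 - 2q_M)/4 and q_M = (84 - 2q_I)/4.
Solving the pair: q_I = 43/3, q_M = 83/6.
Price P = 148 - 2·(169/6) = 275/3.
Meridian's profit: (275/3 - 64)·(83/6) - 46 = 336.7222.

336.72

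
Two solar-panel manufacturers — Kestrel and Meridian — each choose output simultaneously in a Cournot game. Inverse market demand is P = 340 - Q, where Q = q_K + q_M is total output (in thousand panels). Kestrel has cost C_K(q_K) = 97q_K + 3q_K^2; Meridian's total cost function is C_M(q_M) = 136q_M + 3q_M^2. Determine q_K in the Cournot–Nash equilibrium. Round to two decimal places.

27.62

Kestrel's profit: π_K = (340 - Q)q_K - (97q_K + 3q_K²). Setting ∂π_K/∂q_K = 0: 243 - 8q_K - (q_M) = 0.
Meridian's profit: π_M = (340 - Q)q_M - (136q_M + 3q_M²). Setting ∂π_M/∂q_M = 0: 204 - 8q_M - (q_K) = 0.
Rearranging gives the reaction functions q_K = (243 - q_M)/8 and q_M = (204 - q_K)/8.
Solving the pair: q_K = 580/21, q_M = 463/21.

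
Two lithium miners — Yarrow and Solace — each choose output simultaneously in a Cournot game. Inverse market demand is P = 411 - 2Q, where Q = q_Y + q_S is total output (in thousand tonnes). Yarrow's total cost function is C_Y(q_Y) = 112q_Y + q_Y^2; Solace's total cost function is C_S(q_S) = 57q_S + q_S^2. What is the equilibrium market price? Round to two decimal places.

247.75

Yarrow's profit: π_Y = (411 - 2Q)q_Y - (112q_Y + q_Y²). Setting ∂π_Y/∂q_Y = 0: 299 - 6q_Y - 2(q_S) = 0.
Solace's profit: π_S = (411 - 2Q)q_S - (57q_S + q_S²). Setting ∂π_S/∂q_S = 0: 354 - 6q_S - 2(q_Y) = 0.
Rearranging gives the reaction functions q_Y = (299 - 2q_S)/6 and q_S = (354 - 2q_Y)/6.
Substituting one into the other gives q_Y = 543/16 and q_S = 763/16.
Total output Q = 653/8, so price P = 411 - 2·(653/8) = 991/4.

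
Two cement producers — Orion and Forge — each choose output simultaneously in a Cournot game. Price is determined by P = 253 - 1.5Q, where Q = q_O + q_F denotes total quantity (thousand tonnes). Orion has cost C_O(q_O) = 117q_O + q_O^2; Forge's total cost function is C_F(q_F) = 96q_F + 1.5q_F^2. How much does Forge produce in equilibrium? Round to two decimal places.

Orion's profit: π_O = (253 - 1.5Q)q_O - (117q_O + q_O²). Setting ∂π_O/∂q_O = 0: 136 - 5q_O - (3/2)(q_F) = 0.
Forge's first-order condition: 157 - 6q_F - (3/2)(q_O) = 0.
Best responses: q_O = (136 - (3/2)q_F)/5, q_F = (157 - (3/2)q_O)/6.
Substituting one into the other gives q_O = 774/37 and q_F = 20.9369.

20.94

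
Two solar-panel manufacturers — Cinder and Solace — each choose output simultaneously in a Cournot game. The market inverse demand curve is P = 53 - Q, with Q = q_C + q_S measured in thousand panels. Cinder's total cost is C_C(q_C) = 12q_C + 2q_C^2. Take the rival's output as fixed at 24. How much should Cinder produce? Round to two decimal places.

With the rival's output fixed at 24, Cinder's profit is π_C = (53 - 24 - q_C)q_C - (12q_C + 2q_C²) = (29 - q_C)q_C - (12q_C + 2q_C²).
∂π_C/∂q_C = 17 - 6q_C = 0, so q_C = 17/6.

2.83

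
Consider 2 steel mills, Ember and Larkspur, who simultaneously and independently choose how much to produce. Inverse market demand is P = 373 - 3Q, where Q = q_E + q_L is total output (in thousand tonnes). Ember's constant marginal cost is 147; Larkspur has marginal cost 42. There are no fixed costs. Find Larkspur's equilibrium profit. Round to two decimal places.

7040.59

Ember's profit: π_E = (373 - 3Q)q_E - (147q_E). Setting ∂π_E/∂q_E = 0: 226 - 6q_E - 3(q_L) = 0.
Larkspur's profit: π_L = (373 - 3Q)q_L - (42q_L). Setting ∂π_L/∂q_L = 0: 331 - 6q_L - 3(q_E) = 0.
Rearranging gives the reaction functions q_E = (226 - 3q_L)/6 and q_L = (331 - 3q_E)/6.
Substituting one into the other gives q_E = 121/9 and q_L = 436/9.
Price P = 373 - 3·(557/9) = 562/3.
Larkspur's profit: (562/3 - 42)·(436/9) = 7040.5926.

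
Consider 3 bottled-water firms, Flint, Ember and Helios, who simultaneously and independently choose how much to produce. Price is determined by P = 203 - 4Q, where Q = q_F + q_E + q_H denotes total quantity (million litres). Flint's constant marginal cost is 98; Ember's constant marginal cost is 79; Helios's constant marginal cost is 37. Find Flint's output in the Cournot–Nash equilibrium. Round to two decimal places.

1.56

Flint's profit: π_F = (203 - 4Q)q_F - (98q_F). Setting ∂π_F/∂q_F = 0: 105 - 8q_F - 4(q_E + q_H) = 0.
Ember's profit: π_E = (203 - 4Q)q_E - (79q_E). Setting ∂π_E/∂q_E = 0: 124 - 8q_E - 4(q_F + q_H) = 0.
Helios's first-order condition: 166 - 8q_H - 4(q_F + q_E) = 0.
Adding the 3 first-order conditions: 395 − 16Q = 0, so Q = 395/16.
Back-substituting: q_F = (105 − 395/4)/4 = 25/16, q_E = (124 − 395/4)/4 = 101/16, q_H = (166 − 395/4)/4 = 269/16.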